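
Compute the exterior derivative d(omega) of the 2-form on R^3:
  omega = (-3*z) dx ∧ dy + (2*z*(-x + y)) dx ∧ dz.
d(omega) = (-2*z - 3) dx ∧ dy ∧ dz

For a 2-form omega = sum_{i<j} g_{ij} dx_i ∧ dx_j, the exterior derivative is
  d(omega) = sum_{i<j} d(g_{ij}) ∧ dx_i ∧ dx_j = sum_{i<j, k} (∂g_{ij}/∂x_k) dx_k ∧ dx_i ∧ dx_j.
Expand each term, using dx_k ∧ dx_i ∧ dx_j = sgn(permutation) dx_{(a)} ∧ dx_{(b)} ∧ dx_{(c)} with (a < b < c) sorted:
  d(-3*z) includes (∂/∂z)(-3*z) dz = (-3) dz, which multiplied by dx ∧ dy gives (-3) dx ∧ dy ∧ dz
  d(2*z*(-x + y)) includes (∂/∂y)(2*z*(-x + y)) dy = (2*z) dy, which multiplied by dx ∧ dz gives (-2*z) dx ∧ dy ∧ dz
Collecting like 3-forms: d(omega) = (-2*z - 3) dx ∧ dy ∧ dz.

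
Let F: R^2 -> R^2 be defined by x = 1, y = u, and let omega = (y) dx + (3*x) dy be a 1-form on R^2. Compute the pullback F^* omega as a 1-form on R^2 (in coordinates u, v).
F^* omega = (3) du

Using F^*(f dg) = (f ∘ F) d(g ∘ F), substitute each coordinate x_i by F_i(u, v) in f_i, and replace dx_i by d F_i = (∂F_i/∂u) du + (∂F_i/∂v) dv.
  For the x component: f_1(F) = u; d F_1 = (0) du + (0) dv
  For the y component: f_2(F) = 3; d F_2 = (1) du + (0) dv
Combining and collecting du, dv coefficients:
  coeff of du: 3
  coeff of dv: 0
F^* omega = (3) du.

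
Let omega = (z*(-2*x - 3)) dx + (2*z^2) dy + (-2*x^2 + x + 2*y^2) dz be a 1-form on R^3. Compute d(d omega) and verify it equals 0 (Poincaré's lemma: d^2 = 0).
d(d omega) = 0

Step 1: d omega = sum_{i<j} (∂f_j/∂x_i - ∂f_i/∂x_j) dx_i ∧ dx_j:
  coeff of dx ∧ dy: 0
  coeff of dx ∧ dz: 4 - 2*x
  coeff of dy ∧ dz: 4*y - 4*z
Step 2: Apply d again to each 2-form coefficient. The only possible 3-form in R^3 is dx ∧ dy ∧ dz, with coefficient
  ∂(coeff of dy∧dz)/∂x - ∂(coeff of dx∧dz)/∂y + ∂(coeff of dx∧dy)/∂z
  = ∂/∂x (4*y - 4*z) - ∂/∂y (4 - 2*x) + ∂/∂z (0).
Each of these terms simplifies to sums of mixed partials that cancel in pairs. The result is 0 (by equality of mixed partials for smooth functions — Schwarz / Clairaut).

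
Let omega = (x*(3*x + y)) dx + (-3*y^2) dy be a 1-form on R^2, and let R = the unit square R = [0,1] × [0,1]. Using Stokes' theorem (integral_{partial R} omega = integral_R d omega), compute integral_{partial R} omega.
integral_(partial R) omega = -1/2

Stokes: integral_partial_R omega = integral_R d omega with d omega = (∂Q/∂x - ∂P/∂y) dx ∧ dy.
  ∂Q/∂x = 0
  ∂P/∂y = x
  integrand = ∂Q/∂x - ∂P/∂y = -x.
Integrating over R: integral_0^1 integral_0^1 (-x) dx dy = -1/2.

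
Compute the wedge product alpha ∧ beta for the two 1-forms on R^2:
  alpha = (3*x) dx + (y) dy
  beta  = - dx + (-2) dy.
alpha ∧ beta = (-6*x + y) dx ∧ dy

Distribute the wedge, using dx_i ∧ dx_j = -dx_j ∧ dx_i and dx_i ∧ dx_i = 0. For each pair (i, j) with i < j, the coefficient of dx_i ∧ dx_j in alpha ∧ beta is (alpha_i * beta_j - alpha_j * beta_i). Collecting: alpha ∧ beta = (-6*x + y) dx ∧ dy.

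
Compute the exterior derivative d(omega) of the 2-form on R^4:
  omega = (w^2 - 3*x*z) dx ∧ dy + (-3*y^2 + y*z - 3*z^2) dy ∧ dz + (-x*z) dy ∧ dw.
d(omega) = (-3*x) dx ∧ dy ∧ dz + (2*w - z) dx ∧ dy ∧ dw + (x) dy ∧ dz ∧ dw

For a 2-form omega = sum_{i<j} g_{ij} dx_i ∧ dx_j, the exterior derivative is
  d(omega) = sum_{i<j} d(g_{ij}) ∧ dx_i ∧ dx_j = sum_{i<j, k} (∂g_{ij}/∂x_k) dx_k ∧ dx_i ∧ dx_j.
Expand each term, using dx_k ∧ dx_i ∧ dx_j = sgn(permutation) dx_{(a)} ∧ dx_{(b)} ∧ dx_{(c)} with (a < b < c) sorted:
  d(w^2 - 3*x*z) includes (∂/∂z)(w^2 - 3*x*z) dz = (-3*x) dz, which multiplied by dx ∧ dy gives (-3*x) dx ∧ dy ∧ dz
  d(w^2 - 3*x*z) includes (∂/∂w)(w^2 - 3*x*z) dw = (2*w) dw, which multiplied by dx ∧ dy gives (2*w) dx ∧ dy ∧ dw
  d(-x*z) includes (∂/∂x)(-x*z) dx = (-z) dx, which multiplied by dy ∧ dw gives (-z) dx ∧ dy ∧ dw
  d(-x*z) includes (∂/∂z)(-x*z) dz = (-x) dz, which multiplied by dy ∧ dw gives (x) dy ∧ dz ∧ dw
Collecting like 3-forms: d(omega) = (-3*x) dx ∧ dy ∧ dz + (2*w - z) dx ∧ dy ∧ dw + (x) dy ∧ dz ∧ dw.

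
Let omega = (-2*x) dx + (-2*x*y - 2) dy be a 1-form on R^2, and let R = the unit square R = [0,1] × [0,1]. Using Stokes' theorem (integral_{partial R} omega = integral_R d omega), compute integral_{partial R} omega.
integral_(partial R) omega = -1

Stokes: integral_partial_R omega = integral_R d omega with d omega = (∂Q/∂x - ∂P/∂y) dx ∧ dy.
  ∂Q/∂x = -2*y
  ∂P/∂y = 0
  integrand = ∂Q/∂x - ∂P/∂y = -2*y.
Integrating over R: integral_0^1 integral_0^1 (-2*y) dx dy = -1.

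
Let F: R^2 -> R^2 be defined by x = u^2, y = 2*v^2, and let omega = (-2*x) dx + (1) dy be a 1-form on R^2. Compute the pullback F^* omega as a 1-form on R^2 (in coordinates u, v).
F^* omega = (-4*u^3) du + (4*v) dv

Using F^*(f dg) = (f ∘ F) d(g ∘ F), substitute each coordinate x_i by F_i(u, v) in f_i, and replace dx_i by d F_i = (∂F_i/∂u) du + (∂F_i/∂v) dv.
  For the x component: f_1(F) = -2*u^2; d F_1 = (2*u) du + (0) dv
  For the y component: f_2(F) = 1; d F_2 = (0) du + (4*v) dv
Combining and collecting du, dv coefficients:
  coeff of du: -4*u^3
  coeff of dv: 4*v
F^* omega = (-4*u^3) du + (4*v) dv.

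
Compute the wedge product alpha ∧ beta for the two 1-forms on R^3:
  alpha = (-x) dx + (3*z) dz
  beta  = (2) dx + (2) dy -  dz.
alpha ∧ beta = (-2*x) dx ∧ dy + (x - 6*z) dx ∧ dz + (-6*z) dy ∧ dz

Distribute the wedge, using dx_i ∧ dx_j = -dx_j ∧ dx_i and dx_i ∧ dx_i = 0. For each pair (i, j) with i < j, the coefficient of dx_i ∧ dx_j in alpha ∧ beta is (alpha_i * beta_j - alpha_j * beta_i). Collecting: alpha ∧ beta = (-2*x) dx ∧ dy + (x - 6*z) dx ∧ dz + (-6*z) dy ∧ dz.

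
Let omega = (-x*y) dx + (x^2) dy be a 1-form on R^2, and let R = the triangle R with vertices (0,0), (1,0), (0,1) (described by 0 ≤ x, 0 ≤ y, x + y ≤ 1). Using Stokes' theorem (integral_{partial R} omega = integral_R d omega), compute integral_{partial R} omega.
integral_(partial R) omega = 1/2

Stokes: integral_partial_R omega = integral_R d omega with d omega = (∂Q/∂x - ∂P/∂y) dx ∧ dy.
  ∂Q/∂x = 2*x
  ∂P/∂y = -x
  integrand = ∂Q/∂x - ∂P/∂y = 3*x.
Integrating over R: integral_0^1 integral_0^{1-x} (3*x) dy dx = 1/2.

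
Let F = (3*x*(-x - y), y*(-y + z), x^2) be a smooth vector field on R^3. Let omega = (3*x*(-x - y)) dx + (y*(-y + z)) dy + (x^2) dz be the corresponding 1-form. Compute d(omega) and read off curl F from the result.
d(omega) = (-y) dy ∧ dz + (-2*x) dz ∧ dx + (3*x) dx ∧ dy; curl F = (-y, -2*x, 3*x)

d omega = sum_{i<j} (∂f_j/∂x_i - ∂f_i/∂x_j) dx_i ∧ dx_j. Under the identification (dy ∧ dz, dz ∧ dx, dx ∧ dy) ↔ (e_x, e_y, e_z), the coefficients are exactly the components of curl F. Compute:
  ∂R/∂y - ∂Q/∂z = (0) - (y) = -y
  ∂P/∂z - ∂R/∂x = (0) - (2*x) = -2*x
  ∂Q/∂x - ∂P/∂y = (0) - (-3*x) = 3*x.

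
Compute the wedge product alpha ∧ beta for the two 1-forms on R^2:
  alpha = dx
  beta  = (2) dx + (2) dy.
alpha ∧ beta = (2) dx ∧ dy

Distribute the wedge, using dx_i ∧ dx_j = -dx_j ∧ dx_i and dx_i ∧ dx_i = 0. For each pair (i, j) with i < j, the coefficient of dx_i ∧ dx_j in alpha ∧ beta is (alpha_i * beta_j - alpha_j * beta_i). Collecting: alpha ∧ beta = (2) dx ∧ dy.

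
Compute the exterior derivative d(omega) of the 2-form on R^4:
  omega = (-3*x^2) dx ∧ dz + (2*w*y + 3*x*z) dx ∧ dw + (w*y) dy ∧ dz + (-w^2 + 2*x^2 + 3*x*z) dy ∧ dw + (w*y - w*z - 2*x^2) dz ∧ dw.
d(omega) = (-2*w + 4*x + 3*z) dx ∧ dy ∧ dw + (-7*x) dx ∧ dz ∧ dw + (w - 3*x + y) dy ∧ dz ∧ dw

For a 2-form omega = sum_{i<j} g_{ij} dx_i ∧ dx_j, the exterior derivative is
  d(omega) = sum_{i<j} d(g_{ij}) ∧ dx_i ∧ dx_j = sum_{i<j, k} (∂g_{ij}/∂x_k) dx_k ∧ dx_i ∧ dx_j.
Expand each term, using dx_k ∧ dx_i ∧ dx_j = sgn(permutation) dx_{(a)} ∧ dx_{(b)} ∧ dx_{(c)} with (a < b < c) sorted:
  d(2*w*y + 3*x*z) includes (∂/∂y)(2*w*y + 3*x*z) dy = (2*w) dy, which multiplied by dx ∧ dw gives (-2*w) dx ∧ dy ∧ dw
  d(2*w*y + 3*x*z) includes (∂/∂z)(2*w*y + 3*x*z) dz = (3*x) dz, which multiplied by dx ∧ dw gives (-3*x) dx ∧ dz ∧ dw
  d(w*y) includes (∂/∂w)(w*y) dw = (y) dw, which multiplied by dy ∧ dz gives (y) dy ∧ dz ∧ dw
  d(-w^2 + 2*x^2 + 3*x*z) includes (∂/∂x)(-w^2 + 2*x^2 + 3*x*z) dx = (4*x + 3*z) dx, which multiplied by dy ∧ dw gives (4*x + 3*z) dx ∧ dy ∧ dw
  d(-w^2 + 2*x^2 + 3*x*z) includes (∂/∂z)(-w^2 + 2*x^2 + 3*x*z) dz = (3*x) dz, which multiplied by dy ∧ dw gives (-3*x) dy ∧ dz ∧ dw
  d(w*y - w*z - 2*x^2) includes (∂/∂x)(w*y - w*z - 2*x^2) dx = (-4*x) dx, which multiplied by dz ∧ dw gives (-4*x) dx ∧ dz ∧ dw
  d(w*y - w*z - 2*x^2) includes (∂/∂y)(w*y - w*z - 2*x^2) dy = (w) dy, which multiplied by dz ∧ dw gives (w) dy ∧ dz ∧ dw
Collecting like 3-forms: d(omega) = (-2*w + 4*x + 3*z) dx ∧ dy ∧ dw + (-7*x) dx ∧ dz ∧ dw + (w - 3*x + y) dy ∧ dz ∧ dw.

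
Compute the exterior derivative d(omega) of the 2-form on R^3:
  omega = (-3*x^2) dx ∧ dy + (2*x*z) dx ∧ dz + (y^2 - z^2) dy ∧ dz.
d(omega) = 0

For a 2-form omega = sum_{i<j} g_{ij} dx_i ∧ dx_j, the exterior derivative is
  d(omega) = sum_{i<j} d(g_{ij}) ∧ dx_i ∧ dx_j = sum_{i<j, k} (∂g_{ij}/∂x_k) dx_k ∧ dx_i ∧ dx_j.
Expand each term, using dx_k ∧ dx_i ∧ dx_j = sgn(permutation) dx_{(a)} ∧ dx_{(b)} ∧ dx_{(c)} with (a < b < c) sorted:

Collecting like 3-forms: d(omega) = 0.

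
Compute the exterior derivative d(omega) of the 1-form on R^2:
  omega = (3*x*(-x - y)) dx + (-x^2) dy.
d(omega) = (x) dx ∧ dy

For a 1-form omega = sum_i f_i dx_i, the exterior derivative is
  d(omega) = sum_{i < j} (∂f_j/∂x_i - ∂f_i/∂x_j) dx_i ∧ dx_j.
  coefficient of dx ∧ dy: ∂f_2/∂x - ∂f_1/∂y = ∂(-x^2)/∂x - ∂(3*x*(-x - y))/∂y = x
Assembling: d(omega) = (x) dx ∧ dy.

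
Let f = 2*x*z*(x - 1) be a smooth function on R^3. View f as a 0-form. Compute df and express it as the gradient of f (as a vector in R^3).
df = (2*z*(2*x - 1)) dx + (0) dy + (2*x*(x - 1)) dz; grad f = (2*z*(2*x - 1), 0, 2*x*(x - 1))

For a 0-form f, d f = (∂f/∂x) dx + (∂f/∂y) dy + (∂f/∂z) dz. The components of the vector representation are exactly the entries of grad f in Cartesian coordinates:
  ∂f/∂x = 2*z*(2*x - 1)
  ∂f/∂y = 0
  ∂f/∂z = 2*x*(x - 1).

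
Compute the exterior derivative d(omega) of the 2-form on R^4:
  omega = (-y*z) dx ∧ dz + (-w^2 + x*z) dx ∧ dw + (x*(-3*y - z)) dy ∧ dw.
d(omega) = (z) dx ∧ dy ∧ dz + (-x) dx ∧ dz ∧ dw + (-3*y - z) dx ∧ dy ∧ dw + (x) dy ∧ dz ∧ dw

For a 2-form omega = sum_{i<j} g_{ij} dx_i ∧ dx_j, the exterior derivative is
  d(omega) = sum_{i<j} d(g_{ij}) ∧ dx_i ∧ dx_j = sum_{i<j, k} (∂g_{ij}/∂x_k) dx_k ∧ dx_i ∧ dx_j.
Expand each term, using dx_k ∧ dx_i ∧ dx_j = sgn(permutation) dx_{(a)} ∧ dx_{(b)} ∧ dx_{(c)} with (a < b < c) sorted:
  d(-y*z) includes (∂/∂y)(-y*z) dy = (-z) dy, which multiplied by dx ∧ dz gives (z) dx ∧ dy ∧ dz
  d(-w^2 + x*z) includes (∂/∂z)(-w^2 + x*z) dz = (x) dz, which multiplied by dx ∧ dw gives (-x) dx ∧ dz ∧ dw
  d(x*(-3*y - z)) includes (∂/∂x)(x*(-3*y - z)) dx = (-3*y - z) dx, which multiplied by dy ∧ dw gives (-3*y - z) dx ∧ dy ∧ dw
  d(x*(-3*y - z)) includes (∂/∂z)(x*(-3*y - z)) dz = (-x) dz, which multiplied by dy ∧ dw gives (x) dy ∧ dz ∧ dw
Collecting like 3-forms: d(omega) = (z) dx ∧ dy ∧ dz + (-x) dx ∧ dz ∧ dw + (-3*y - z) dx ∧ dy ∧ dw + (x) dy ∧ dz ∧ dw.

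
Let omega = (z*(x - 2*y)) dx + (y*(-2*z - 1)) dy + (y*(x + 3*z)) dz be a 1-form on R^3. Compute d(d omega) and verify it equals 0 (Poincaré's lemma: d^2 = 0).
d(d omega) = 0

Step 1: d omega = sum_{i<j} (∂f_j/∂x_i - ∂f_i/∂x_j) dx_i ∧ dx_j:
  coeff of dx ∧ dy: 2*z
  coeff of dx ∧ dz: -x + 3*y
  coeff of dy ∧ dz: x + 2*y + 3*z
Step 2: Apply d again to each 2-form coefficient. The only possible 3-form in R^3 is dx ∧ dy ∧ dz, with coefficient
  ∂(coeff of dy∧dz)/∂x - ∂(coeff of dx∧dz)/∂y + ∂(coeff of dx∧dy)/∂z
  = ∂/∂x (x + 2*y + 3*z) - ∂/∂y (-x + 3*y) + ∂/∂z (2*z).
Each of these terms simplifies to sums of mixed partials that cancel in pairs. The result is 0 (by equality of mixed partials for smooth functions — Schwarz / Clairaut).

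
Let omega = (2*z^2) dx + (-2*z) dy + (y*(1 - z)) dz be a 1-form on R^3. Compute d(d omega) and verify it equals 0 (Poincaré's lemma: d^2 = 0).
d(d omega) = 0

Step 1: d omega = sum_{i<j} (∂f_j/∂x_i - ∂f_i/∂x_j) dx_i ∧ dx_j:
  coeff of dx ∧ dy: 0
  coeff of dx ∧ dz: -4*z
  coeff of dy ∧ dz: 3 - z
Step 2: Apply d again to each 2-form coefficient. The only possible 3-form in R^3 is dx ∧ dy ∧ dz, with coefficient
  ∂(coeff of dy∧dz)/∂x - ∂(coeff of dx∧dz)/∂y + ∂(coeff of dx∧dy)/∂z
  = ∂/∂x (3 - z) - ∂/∂y (-4*z) + ∂/∂z (0).
Each of these terms simplifies to sums of mixed partials that cancel in pairs. The result is 0 (by equality of mixed partials for smooth functions — Schwarz / Clairaut).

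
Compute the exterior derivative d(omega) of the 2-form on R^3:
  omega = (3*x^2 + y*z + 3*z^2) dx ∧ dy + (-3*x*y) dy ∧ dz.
d(omega) = (-2*y + 6*z) dx ∧ dy ∧ dz

For a 2-form omega = sum_{i<j} g_{ij} dx_i ∧ dx_j, the exterior derivative is
  d(omega) = sum_{i<j} d(g_{ij}) ∧ dx_i ∧ dx_j = sum_{i<j, k} (∂g_{ij}/∂x_k) dx_k ∧ dx_i ∧ dx_j.
Expand each term, using dx_k ∧ dx_i ∧ dx_j = sgn(permutation) dx_{(a)} ∧ dx_{(b)} ∧ dx_{(c)} with (a < b < c) sorted:
  d(3*x^2 + y*z + 3*z^2) includes (∂/∂z)(3*x^2 + y*z + 3*z^2) dz = (y + 6*z) dz, which multiplied by dx ∧ dy gives (y + 6*z) dx ∧ dy ∧ dz
  d(-3*x*y) includes (∂/∂x)(-3*x*y) dx = (-3*y) dx, which multiplied by dy ∧ dz gives (-3*y) dx ∧ dy ∧ dz
Collecting like 3-forms: d(omega) = (-2*y + 6*z) dx ∧ dy ∧ dz.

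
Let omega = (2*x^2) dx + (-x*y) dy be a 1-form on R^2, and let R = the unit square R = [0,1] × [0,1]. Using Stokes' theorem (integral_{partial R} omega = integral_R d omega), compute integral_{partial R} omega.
integral_(partial R) omega = -1/2

Stokes: integral_partial_R omega = integral_R d omega with d omega = (∂Q/∂x - ∂P/∂y) dx ∧ dy.
  ∂Q/∂x = -y
  ∂P/∂y = 0
  integrand = ∂Q/∂x - ∂P/∂y = -y.
Integrating over R: integral_0^1 integral_0^1 (-y) dx dy = -1/2.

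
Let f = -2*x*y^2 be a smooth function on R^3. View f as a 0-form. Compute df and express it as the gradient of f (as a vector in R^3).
df = (-2*y^2) dx + (-4*x*y) dy + (0) dz; grad f = (-2*y^2, -4*x*y, 0)

For a 0-form f, d f = (∂f/∂x) dx + (∂f/∂y) dy + (∂f/∂z) dz. The components of the vector representation are exactly the entries of grad f in Cartesian coordinates:
  ∂f/∂x = -2*y^2
  ∂f/∂y = -4*x*y
  ∂f/∂z = 0.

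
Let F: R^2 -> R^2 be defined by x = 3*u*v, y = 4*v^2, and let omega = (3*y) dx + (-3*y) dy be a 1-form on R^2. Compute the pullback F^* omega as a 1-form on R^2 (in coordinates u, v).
F^* omega = (36*v^3) du + (v^2*(36*u - 96*v)) dv

Using F^*(f dg) = (f ∘ F) d(g ∘ F), substitute each coordinate x_i by F_i(u, v) in f_i, and replace dx_i by d F_i = (∂F_i/∂u) du + (∂F_i/∂v) dv.
  For the x component: f_1(F) = 12*v^2; d F_1 = (3*v) du + (3*u) dv
  For the y component: f_2(F) = -12*v^2; d F_2 = (0) du + (8*v) dv
Combining and collecting du, dv coefficients:
  coeff of du: 36*v^3
  coeff of dv: v^2*(36*u - 96*v)
F^* omega = (36*v^3) du + (v^2*(36*u - 96*v)) dv.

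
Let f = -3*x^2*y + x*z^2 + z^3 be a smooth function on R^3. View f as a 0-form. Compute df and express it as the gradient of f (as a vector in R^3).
df = (-6*x*y + z^2) dx + (-3*x^2) dy + (z*(2*x + 3*z)) dz; grad f = (-6*x*y + z^2, -3*x^2, z*(2*x + 3*z))

For a 0-form f, d f = (∂f/∂x) dx + (∂f/∂y) dy + (∂f/∂z) dz. The components of the vector representation are exactly the entries of grad f in Cartesian coordinates:
  ∂f/∂x = -6*x*y + z^2
  ∂f/∂y = -3*x^2
  ∂f/∂z = z*(2*x + 3*z).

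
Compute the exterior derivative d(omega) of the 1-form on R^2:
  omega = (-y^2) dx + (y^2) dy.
d(omega) = (2*y) dx ∧ dy

For a 1-form omega = sum_i f_i dx_i, the exterior derivative is
  d(omega) = sum_{i < j} (∂f_j/∂x_i - ∂f_i/∂x_j) dx_i ∧ dx_j.
  coefficient of dx ∧ dy: ∂f_2/∂x - ∂f_1/∂y = ∂(y^2)/∂x - ∂(-y^2)/∂y = 2*y
Assembling: d(omega) = (2*y) dx ∧ dy.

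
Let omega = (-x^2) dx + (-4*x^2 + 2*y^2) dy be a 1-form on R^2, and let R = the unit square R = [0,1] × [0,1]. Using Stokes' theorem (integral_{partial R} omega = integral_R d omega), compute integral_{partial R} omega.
integral_(partial R) omega = -4

Stokes: integral_partial_R omega = integral_R d omega with d omega = (∂Q/∂x - ∂P/∂y) dx ∧ dy.
  ∂Q/∂x = -8*x
  ∂P/∂y = 0
  integrand = ∂Q/∂x - ∂P/∂y = -8*x.
Integrating over R: integral_0^1 integral_0^1 (-8*x) dx dy = -4.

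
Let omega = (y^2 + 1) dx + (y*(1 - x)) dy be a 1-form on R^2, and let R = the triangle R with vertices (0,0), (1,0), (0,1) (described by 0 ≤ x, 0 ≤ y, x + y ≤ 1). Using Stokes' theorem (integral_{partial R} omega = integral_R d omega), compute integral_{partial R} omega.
integral_(partial R) omega = -1/2

Stokes: integral_partial_R omega = integral_R d omega with d omega = (∂Q/∂x - ∂P/∂y) dx ∧ dy.
  ∂Q/∂x = -y
  ∂P/∂y = 2*y
  integrand = ∂Q/∂x - ∂P/∂y = -3*y.
Integrating over R: integral_0^1 integral_0^{1-x} (-3*y) dy dx = -1/2.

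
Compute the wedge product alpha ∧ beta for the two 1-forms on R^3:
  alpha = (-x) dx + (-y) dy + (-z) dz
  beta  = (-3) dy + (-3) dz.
alpha ∧ beta = (3*x) dx ∧ dy + (3*x) dx ∧ dz + (3*y - 3*z) dy ∧ dz

Distribute the wedge, using dx_i ∧ dx_j = -dx_j ∧ dx_i and dx_i ∧ dx_i = 0. For each pair (i, j) with i < j, the coefficient of dx_i ∧ dx_j in alpha ∧ beta is (alpha_i * beta_j - alpha_j * beta_i). Collecting: alpha ∧ beta = (3*x) dx ∧ dy + (3*x) dx ∧ dz + (3*y - 3*z) dy ∧ dz.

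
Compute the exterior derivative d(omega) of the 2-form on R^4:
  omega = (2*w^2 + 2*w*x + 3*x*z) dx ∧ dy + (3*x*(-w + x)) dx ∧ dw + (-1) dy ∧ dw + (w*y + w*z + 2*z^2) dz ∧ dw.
d(omega) = (3*x) dx ∧ dy ∧ dz + (4*w + 2*x) dx ∧ dy ∧ dw + (w) dy ∧ dz ∧ dw

For a 2-form omega = sum_{i<j} g_{ij} dx_i ∧ dx_j, the exterior derivative is
  d(omega) = sum_{i<j} d(g_{ij}) ∧ dx_i ∧ dx_j = sum_{i<j, k} (∂g_{ij}/∂x_k) dx_k ∧ dx_i ∧ dx_j.
Expand each term, using dx_k ∧ dx_i ∧ dx_j = sgn(permutation) dx_{(a)} ∧ dx_{(b)} ∧ dx_{(c)} with (a < b < c) sorted:
  d(2*w^2 + 2*w*x + 3*x*z) includes (∂/∂z)(2*w^2 + 2*w*x + 3*x*z) dz = (3*x) dz, which multiplied by dx ∧ dy gives (3*x) dx ∧ dy ∧ dz
  d(2*w^2 + 2*w*x + 3*x*z) includes (∂/∂w)(2*w^2 + 2*w*x + 3*x*z) dw = (4*w + 2*x) dw, which multiplied by dx ∧ dy gives (4*w + 2*x) dx ∧ dy ∧ dw
  d(w*y + w*z + 2*z^2) includes (∂/∂y)(w*y + w*z + 2*z^2) dy = (w) dy, which multiplied by dz ∧ dw gives (w) dy ∧ dz ∧ dw
Collecting like 3-forms: d(omega) = (3*x) dx ∧ dy ∧ dz + (4*w + 2*x) dx ∧ dy ∧ dw + (w) dy ∧ dz ∧ dw.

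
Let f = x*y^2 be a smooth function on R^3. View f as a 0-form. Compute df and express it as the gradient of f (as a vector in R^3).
df = (y^2) dx + (2*x*y) dy + (0) dz; grad f = (y^2, 2*x*y, 0)

For a 0-form f, d f = (∂f/∂x) dx + (∂f/∂y) dy + (∂f/∂z) dz. The components of the vector representation are exactly the entries of grad f in Cartesian coordinates:
  ∂f/∂x = y^2
  ∂f/∂y = 2*x*y
  ∂f/∂z = 0.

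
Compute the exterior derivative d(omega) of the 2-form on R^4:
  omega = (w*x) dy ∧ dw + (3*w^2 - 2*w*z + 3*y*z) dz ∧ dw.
d(omega) = (w) dx ∧ dy ∧ dw + (3*z) dy ∧ dz ∧ dw

For a 2-form omega = sum_{i<j} g_{ij} dx_i ∧ dx_j, the exterior derivative is
  d(omega) = sum_{i<j} d(g_{ij}) ∧ dx_i ∧ dx_j = sum_{i<j, k} (∂g_{ij}/∂x_k) dx_k ∧ dx_i ∧ dx_j.
Expand each term, using dx_k ∧ dx_i ∧ dx_j = sgn(permutation) dx_{(a)} ∧ dx_{(b)} ∧ dx_{(c)} with (a < b < c) sorted:
  d(w*x) includes (∂/∂x)(w*x) dx = (w) dx, which multiplied by dy ∧ dw gives (w) dx ∧ dy ∧ dw
  d(3*w^2 - 2*w*z + 3*y*z) includes (∂/∂y)(3*w^2 - 2*w*z + 3*y*z) dy = (3*z) dy, which multiplied by dz ∧ dw gives (3*z) dy ∧ dz ∧ dw
Collecting like 3-forms: d(omega) = (w) dx ∧ dy ∧ dw + (3*z) dy ∧ dz ∧ dw.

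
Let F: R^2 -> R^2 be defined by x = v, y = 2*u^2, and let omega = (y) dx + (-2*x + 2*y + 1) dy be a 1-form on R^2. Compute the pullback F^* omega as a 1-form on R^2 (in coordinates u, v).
F^* omega = (4*u*(4*u^2 - 2*v + 1)) du + (2*u^2) dv

Using F^*(f dg) = (f ∘ F) d(g ∘ F), substitute each coordinate x_i by F_i(u, v) in f_i, and replace dx_i by d F_i = (∂F_i/∂u) du + (∂F_i/∂v) dv.
  For the x component: f_1(F) = 2*u^2; d F_1 = (0) du + (1) dv
  For the y component: f_2(F) = 4*u^2 - 2*v + 1; d F_2 = (4*u) du + (0) dv
Combining and collecting du, dv coefficients:
  coeff of du: 4*u*(4*u^2 - 2*v + 1)
  coeff of dv: 2*u^2
F^* omega = (4*u*(4*u^2 - 2*v + 1)) du + (2*u^2) dv.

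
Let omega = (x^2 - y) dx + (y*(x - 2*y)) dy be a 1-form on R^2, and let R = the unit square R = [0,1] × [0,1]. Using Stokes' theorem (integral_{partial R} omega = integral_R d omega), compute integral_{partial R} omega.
integral_(partial R) omega = 3/2

Stokes: integral_partial_R omega = integral_R d omega with d omega = (∂Q/∂x - ∂P/∂y) dx ∧ dy.
  ∂Q/∂x = y
  ∂P/∂y = -1
  integrand = ∂Q/∂x - ∂P/∂y = y + 1.
Integrating over R: integral_0^1 integral_0^1 (y + 1) dx dy = 3/2.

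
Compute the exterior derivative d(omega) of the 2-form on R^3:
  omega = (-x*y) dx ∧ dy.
d(omega) = 0

For a 2-form omega = sum_{i<j} g_{ij} dx_i ∧ dx_j, the exterior derivative is
  d(omega) = sum_{i<j} d(g_{ij}) ∧ dx_i ∧ dx_j = sum_{i<j, k} (∂g_{ij}/∂x_k) dx_k ∧ dx_i ∧ dx_j.
Expand each term, using dx_k ∧ dx_i ∧ dx_j = sgn(permutation) dx_{(a)} ∧ dx_{(b)} ∧ dx_{(c)} with (a < b < c) sorted:

Collecting like 3-forms: d(omega) = 0.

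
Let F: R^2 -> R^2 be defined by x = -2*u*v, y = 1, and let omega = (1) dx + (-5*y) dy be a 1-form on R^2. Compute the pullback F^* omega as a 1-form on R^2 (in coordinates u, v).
F^* omega = (-2*v) du + (-2*u) dv

Using F^*(f dg) = (f ∘ F) d(g ∘ F), substitute each coordinate x_i by F_i(u, v) in f_i, and replace dx_i by d F_i = (∂F_i/∂u) du + (∂F_i/∂v) dv.
  For the x component: f_1(F) = 1; d F_1 = (-2*v) du + (-2*u) dv
  For the y component: f_2(F) = -5; d F_2 = (0) du + (0) dv
Combining and collecting du, dv coefficients:
  coeff of du: -2*v
  coeff of dv: -2*u
F^* omega = (-2*v) du + (-2*u) dv.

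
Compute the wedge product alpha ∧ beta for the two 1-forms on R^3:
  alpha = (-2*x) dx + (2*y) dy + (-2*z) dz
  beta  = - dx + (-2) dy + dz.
alpha ∧ beta = (4*x + 2*y) dx ∧ dy + (-2*x - 2*z) dx ∧ dz + (2*y - 4*z) dy ∧ dz

Distribute the wedge, using dx_i ∧ dx_j = -dx_j ∧ dx_i and dx_i ∧ dx_i = 0. For each pair (i, j) with i < j, the coefficient of dx_i ∧ dx_j in alpha ∧ beta is (alpha_i * beta_j - alpha_j * beta_i). Collecting: alpha ∧ beta = (4*x + 2*y) dx ∧ dy + (-2*x - 2*z) dx ∧ dz + (2*y - 4*z) dy ∧ dz.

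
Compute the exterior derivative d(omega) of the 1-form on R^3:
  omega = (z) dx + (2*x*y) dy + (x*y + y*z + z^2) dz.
d(omega) = (2*y) dx ∧ dy + (y - 1) dx ∧ dz + (x + z) dy ∧ dz

For a 1-form omega = sum_i f_i dx_i, the exterior derivative is
  d(omega) = sum_{i < j} (∂f_j/∂x_i - ∂f_i/∂x_j) dx_i ∧ dx_j.
  coefficient of dx ∧ dy: ∂f_2/∂x - ∂f_1/∂y = ∂(2*x*y)/∂x - ∂(z)/∂y = 2*y
  coefficient of dx ∧ dz: ∂f_3/∂x - ∂f_1/∂z = ∂(x*y + y*z + z^2)/∂x - ∂(z)/∂z = y - 1
  coefficient of dy ∧ dz: ∂f_3/∂y - ∂f_2/∂z = ∂(x*y + y*z + z^2)/∂y - ∂(2*x*y)/∂z = x + z
Assembling: d(omega) = (2*y) dx ∧ dy + (y - 1) dx ∧ dz + (x + z) dy ∧ dz.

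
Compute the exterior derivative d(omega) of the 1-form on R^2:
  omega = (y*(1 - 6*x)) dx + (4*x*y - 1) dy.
d(omega) = (6*x + 4*y - 1) dx ∧ dy

For a 1-form omega = sum_i f_i dx_i, the exterior derivative is
  d(omega) = sum_{i < j} (∂f_j/∂x_i - ∂f_i/∂x_j) dx_i ∧ dx_j.
  coefficient of dx ∧ dy: ∂f_2/∂x - ∂f_1/∂y = ∂(4*x*y - 1)/∂x - ∂(y*(1 - 6*x))/∂y = 6*x + 4*y - 1
Assembling: d(omega) = (6*x + 4*y - 1) dx ∧ dy.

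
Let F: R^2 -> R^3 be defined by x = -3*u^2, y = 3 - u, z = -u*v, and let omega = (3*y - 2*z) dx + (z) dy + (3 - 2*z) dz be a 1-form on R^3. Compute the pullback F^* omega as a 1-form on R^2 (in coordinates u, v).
F^* omega = (-12*u^2*v + 18*u^2 - 2*u*v^2 + u*v - 54*u - 3*v) du + (u*(-2*u*v - 3)) dv

Using F^*(f dg) = (f ∘ F) d(g ∘ F), substitute each coordinate x_i by F_i(u, v) in f_i, and replace dx_i by d F_i = (∂F_i/∂u) du + (∂F_i/∂v) dv.
  For the x component: f_1(F) = 2*u*v - 3*u + 9; d F_1 = (-6*u) du + (0) dv
  For the y component: f_2(F) = -u*v; d F_2 = (-1) du + (0) dv
  For the z component: f_3(F) = 2*u*v + 3; d F_3 = (-v) du + (-u) dv
Combining and collecting du, dv coefficients:
  coeff of du: -12*u^2*v + 18*u^2 - 2*u*v^2 + u*v - 54*u - 3*v
  coeff of dv: u*(-2*u*v - 3)
F^* omega = (-12*u^2*v + 18*u^2 - 2*u*v^2 + u*v - 54*u - 3*v) du + (u*(-2*u*v - 3)) dv.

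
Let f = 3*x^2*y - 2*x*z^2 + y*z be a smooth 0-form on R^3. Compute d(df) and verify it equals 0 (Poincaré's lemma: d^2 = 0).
d(df) = 0

Step 1: df = sum_i (∂f/∂x_i) dx_i = (6*x*y - 2*z^2) dx + (3*x^2 + z) dy + (-4*x*z + y) dz.
Step 2: Apply d again. Using the 1-form formula, the coefficient of dx ∧ dy in d(df) is ∂^2 f/∂x ∂y - ∂^2 f/∂y ∂x = (6*x) - (6*x) = 0 (equality of mixed partials for smooth f).
Similarly for dx ∧ dz and dy ∧ dz — all coefficients vanish. So d(df) = 0.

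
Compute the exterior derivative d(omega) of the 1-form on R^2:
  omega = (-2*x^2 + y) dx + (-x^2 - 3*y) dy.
d(omega) = (-2*x - 1) dx ∧ dy

For a 1-form omega = sum_i f_i dx_i, the exterior derivative is
  d(omega) = sum_{i < j} (∂f_j/∂x_i - ∂f_i/∂x_j) dx_i ∧ dx_j.
  coefficient of dx ∧ dy: ∂f_2/∂x - ∂f_1/∂y = ∂(-x^2 - 3*y)/∂x - ∂(-2*x^2 + y)/∂y = -2*x - 1
Assembling: d(omega) = (-2*x - 1) dx ∧ dy.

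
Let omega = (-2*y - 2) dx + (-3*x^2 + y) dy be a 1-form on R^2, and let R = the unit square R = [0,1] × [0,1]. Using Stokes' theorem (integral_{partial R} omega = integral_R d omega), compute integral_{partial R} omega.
integral_(partial R) omega = -1

Stokes: integral_partial_R omega = integral_R d omega with d omega = (∂Q/∂x - ∂P/∂y) dx ∧ dy.
  ∂Q/∂x = -6*x
  ∂P/∂y = -2
  integrand = ∂Q/∂x - ∂P/∂y = 2 - 6*x.
Integrating over R: integral_0^1 integral_0^1 (2 - 6*x) dx dy = -1.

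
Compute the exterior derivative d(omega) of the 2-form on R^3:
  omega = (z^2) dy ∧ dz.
d(omega) = 0

For a 2-form omega = sum_{i<j} g_{ij} dx_i ∧ dx_j, the exterior derivative is
  d(omega) = sum_{i<j} d(g_{ij}) ∧ dx_i ∧ dx_j = sum_{i<j, k} (∂g_{ij}/∂x_k) dx_k ∧ dx_i ∧ dx_j.
Expand each term, using dx_k ∧ dx_i ∧ dx_j = sgn(permutation) dx_{(a)} ∧ dx_{(b)} ∧ dx_{(c)} with (a < b < c) sorted:

Collecting like 3-forms: d(omega) = 0.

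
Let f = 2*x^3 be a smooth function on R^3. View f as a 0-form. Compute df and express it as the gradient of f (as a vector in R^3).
df = (6*x^2) dx + (0) dy + (0) dz; grad f = (6*x^2, 0, 0)

For a 0-form f, d f = (∂f/∂x) dx + (∂f/∂y) dy + (∂f/∂z) dz. The components of the vector representation are exactly the entries of grad f in Cartesian coordinates:
  ∂f/∂x = 6*x^2
  ∂f/∂y = 0
  ∂f/∂z = 0.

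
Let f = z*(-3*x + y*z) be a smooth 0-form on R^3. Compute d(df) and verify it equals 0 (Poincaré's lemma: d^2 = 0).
d(df) = 0

Step 1: df = sum_i (∂f/∂x_i) dx_i = (-3*z) dx + (z^2) dy + (-3*x + 2*y*z) dz.
Step 2: Apply d again. Using the 1-form formula, the coefficient of dx ∧ dy in d(df) is ∂^2 f/∂x ∂y - ∂^2 f/∂y ∂x = (0) - (0) = 0 (equality of mixed partials for smooth f).
Similarly for dx ∧ dz and dy ∧ dz — all coefficients vanish. So d(df) = 0.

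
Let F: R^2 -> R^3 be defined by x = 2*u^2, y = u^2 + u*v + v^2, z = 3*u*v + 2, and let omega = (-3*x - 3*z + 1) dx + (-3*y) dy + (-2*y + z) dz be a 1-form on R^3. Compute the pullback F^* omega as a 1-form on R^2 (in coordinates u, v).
F^* omega = (-30*u^3 - 51*u^2*v - 6*u*v^2 - 20*u - 9*v^3 + 6*v) du + (-9*u^3 - 6*u^2*v - 15*u*v^2 + 6*u - 6*v^3) dv

Using F^*(f dg) = (f ∘ F) d(g ∘ F), substitute each coordinate x_i by F_i(u, v) in f_i, and replace dx_i by d F_i = (∂F_i/∂u) du + (∂F_i/∂v) dv.
  For the x component: f_1(F) = -6*u^2 - 9*u*v - 5; d F_1 = (4*u) du + (0) dv
  For the y component: f_2(F) = -3*u^2 - 3*u*v - 3*v^2; d F_2 = (2*u + v) du + (u + 2*v) dv
  For the z component: f_3(F) = -2*u^2 + u*v - 2*v^2 + 2; d F_3 = (3*v) du + (3*u) dv
Combining and collecting du, dv coefficients:
  coeff of du: -30*u^3 - 51*u^2*v - 6*u*v^2 - 20*u - 9*v^3 + 6*v
  coeff of dv: -9*u^3 - 6*u^2*v - 15*u*v^2 + 6*u - 6*v^3
F^* omega = (-30*u^3 - 51*u^2*v - 6*u*v^2 - 20*u - 9*v^3 + 6*v) du + (-9*u^3 - 6*u^2*v - 15*u*v^2 + 6*u - 6*v^3) dv.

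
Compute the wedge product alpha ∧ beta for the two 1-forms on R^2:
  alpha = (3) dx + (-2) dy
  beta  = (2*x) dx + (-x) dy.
alpha ∧ beta = (x) dx ∧ dy

Distribute the wedge, using dx_i ∧ dx_j = -dx_j ∧ dx_i and dx_i ∧ dx_i = 0. For each pair (i, j) with i < j, the coefficient of dx_i ∧ dx_j in alpha ∧ beta is (alpha_i * beta_j - alpha_j * beta_i). Collecting: alpha ∧ beta = (x) dx ∧ dy.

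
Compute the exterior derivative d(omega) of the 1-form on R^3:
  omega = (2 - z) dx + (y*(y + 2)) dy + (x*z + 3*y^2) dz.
d(omega) = (z + 1) dx ∧ dz + (6*y) dy ∧ dz

For a 1-form omega = sum_i f_i dx_i, the exterior derivative is
  d(omega) = sum_{i < j} (∂f_j/∂x_i - ∂f_i/∂x_j) dx_i ∧ dx_j.
  coefficient of dx ∧ dz: ∂f_3/∂x - ∂f_1/∂z = ∂(x*z + 3*y^2)/∂x - ∂(2 - z)/∂z = z + 1
  coefficient of dy ∧ dz: ∂f_3/∂y - ∂f_2/∂z = ∂(x*z + 3*y^2)/∂y - ∂(y*(y + 2))/∂z = 6*y
Assembling: d(omega) = (z + 1) dx ∧ dz + (6*y) dy ∧ dz.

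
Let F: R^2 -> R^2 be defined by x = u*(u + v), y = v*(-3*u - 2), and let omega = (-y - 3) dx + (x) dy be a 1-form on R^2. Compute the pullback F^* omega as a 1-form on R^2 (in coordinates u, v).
F^* omega = (3*u^2*v + 4*u*v - 6*u + 2*v^2 - 3*v) du + (u*(-3*u^2 - 2*u - 3)) dv

Using F^*(f dg) = (f ∘ F) d(g ∘ F), substitute each coordinate x_i by F_i(u, v) in f_i, and replace dx_i by d F_i = (∂F_i/∂u) du + (∂F_i/∂v) dv.
  For the x component: f_1(F) = 3*u*v + 2*v - 3; d F_1 = (2*u + v) du + (u) dv
  For the y component: f_2(F) = u*(u + v); d F_2 = (-3*v) du + (-3*u - 2) dv
Combining and collecting du, dv coefficients:
  coeff of du: 3*u^2*v + 4*u*v - 6*u + 2*v^2 - 3*v
  coeff of dv: u*(-3*u^2 - 2*u - 3)
F^* omega = (3*u^2*v + 4*u*v - 6*u + 2*v^2 - 3*v) du + (u*(-3*u^2 - 2*u - 3)) dv.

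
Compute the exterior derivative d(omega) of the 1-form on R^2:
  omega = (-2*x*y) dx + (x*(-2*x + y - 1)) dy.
d(omega) = (-2*x + y - 1) dx ∧ dy

For a 1-form omega = sum_i f_i dx_i, the exterior derivative is
  d(omega) = sum_{i < j} (∂f_j/∂x_i - ∂f_i/∂x_j) dx_i ∧ dx_j.
  coefficient of dx ∧ dy: ∂f_2/∂x - ∂f_1/∂y = ∂(x*(-2*x + y - 1))/∂x - ∂(-2*x*y)/∂y = -2*x + y - 1
Assembling: d(omega) = (-2*x + y - 1) dx ∧ dy.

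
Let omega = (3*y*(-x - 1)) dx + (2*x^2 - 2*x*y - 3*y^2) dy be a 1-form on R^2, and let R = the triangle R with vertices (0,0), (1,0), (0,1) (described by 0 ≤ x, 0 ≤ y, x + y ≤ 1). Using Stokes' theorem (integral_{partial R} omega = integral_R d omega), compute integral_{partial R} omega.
integral_(partial R) omega = 7/3

Stokes: integral_partial_R omega = integral_R d omega with d omega = (∂Q/∂x - ∂P/∂y) dx ∧ dy.
  ∂Q/∂x = 4*x - 2*y
  ∂P/∂y = -3*x - 3
  integrand = ∂Q/∂x - ∂P/∂y = 7*x - 2*y + 3.
Integrating over R: integral_0^1 integral_0^{1-x} (7*x - 2*y + 3) dy dx = 7/3.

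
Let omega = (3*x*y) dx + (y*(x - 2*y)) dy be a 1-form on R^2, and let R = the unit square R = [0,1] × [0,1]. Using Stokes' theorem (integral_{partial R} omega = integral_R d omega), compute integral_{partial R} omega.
integral_(partial R) omega = -1

Stokes: integral_partial_R omega = integral_R d omega with d omega = (∂Q/∂x - ∂P/∂y) dx ∧ dy.
  ∂Q/∂x = y
  ∂P/∂y = 3*x
  integrand = ∂Q/∂x - ∂P/∂y = -3*x + y.
Integrating over R: integral_0^1 integral_0^1 (-3*x + y) dx dy = -1.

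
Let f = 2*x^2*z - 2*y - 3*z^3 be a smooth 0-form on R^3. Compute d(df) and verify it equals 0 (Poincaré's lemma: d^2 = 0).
d(df) = 0

Step 1: df = sum_i (∂f/∂x_i) dx_i = (4*x*z) dx + (-2) dy + (2*x^2 - 9*z^2) dz.
Step 2: Apply d again. Using the 1-form formula, the coefficient of dx ∧ dy in d(df) is ∂^2 f/∂x ∂y - ∂^2 f/∂y ∂x = (0) - (0) = 0 (equality of mixed partials for smooth f).
Similarly for dx ∧ dz and dy ∧ dz — all coefficients vanish. So d(df) = 0.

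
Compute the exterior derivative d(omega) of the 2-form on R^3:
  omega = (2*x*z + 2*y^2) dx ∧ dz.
d(omega) = (-4*y) dx ∧ dy ∧ dz

For a 2-form omega = sum_{i<j} g_{ij} dx_i ∧ dx_j, the exterior derivative is
  d(omega) = sum_{i<j} d(g_{ij}) ∧ dx_i ∧ dx_j = sum_{i<j, k} (∂g_{ij}/∂x_k) dx_k ∧ dx_i ∧ dx_j.
Expand each term, using dx_k ∧ dx_i ∧ dx_j = sgn(permutation) dx_{(a)} ∧ dx_{(b)} ∧ dx_{(c)} with (a < b < c) sorted:
  d(2*x*z + 2*y^2) includes (∂/∂y)(2*x*z + 2*y^2) dy = (4*y) dy, which multiplied by dx ∧ dz gives (-4*y) dx ∧ dy ∧ dz
Collecting like 3-forms: d(omega) = (-4*y) dx ∧ dy ∧ dz.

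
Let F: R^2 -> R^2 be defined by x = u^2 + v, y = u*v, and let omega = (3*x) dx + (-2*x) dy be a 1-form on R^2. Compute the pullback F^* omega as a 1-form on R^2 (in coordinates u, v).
F^* omega = (6*u^3 - 2*u^2*v + 6*u*v - 2*v^2) du + (-2*u^3 + 3*u^2 - 2*u*v + 3*v) dv

Using F^*(f dg) = (f ∘ F) d(g ∘ F), substitute each coordinate x_i by F_i(u, v) in f_i, and replace dx_i by d F_i = (∂F_i/∂u) du + (∂F_i/∂v) dv.
  For the x component: f_1(F) = 3*u^2 + 3*v; d F_1 = (2*u) du + (1) dv
  For the y component: f_2(F) = -2*u^2 - 2*v; d F_2 = (v) du + (u) dv
Combining and collecting du, dv coefficients:
  coeff of du: 6*u^3 - 2*u^2*v + 6*u*v - 2*v^2
  coeff of dv: -2*u^3 + 3*u^2 - 2*u*v + 3*v
F^* omega = (6*u^3 - 2*u^2*v + 6*u*v - 2*v^2) du + (-2*u^3 + 3*u^2 - 2*u*v + 3*v) dv.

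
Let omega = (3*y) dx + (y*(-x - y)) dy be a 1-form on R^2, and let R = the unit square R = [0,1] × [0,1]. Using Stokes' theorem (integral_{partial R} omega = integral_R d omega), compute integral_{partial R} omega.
integral_(partial R) omega = -7/2

Stokes: integral_partial_R omega = integral_R d omega with d omega = (∂Q/∂x - ∂P/∂y) dx ∧ dy.
  ∂Q/∂x = -y
  ∂P/∂y = 3
  integrand = ∂Q/∂x - ∂P/∂y = -y - 3.
Integrating over R: integral_0^1 integral_0^1 (-y - 3) dx dy = -7/2.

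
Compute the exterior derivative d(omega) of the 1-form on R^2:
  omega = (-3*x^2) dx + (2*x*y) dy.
d(omega) = (2*y) dx ∧ dy

For a 1-form omega = sum_i f_i dx_i, the exterior derivative is
  d(omega) = sum_{i < j} (∂f_j/∂x_i - ∂f_i/∂x_j) dx_i ∧ dx_j.
  coefficient of dx ∧ dy: ∂f_2/∂x - ∂f_1/∂y = ∂(2*x*y)/∂x - ∂(-3*x^2)/∂y = 2*y
Assembling: d(omega) = (2*y) dx ∧ dy.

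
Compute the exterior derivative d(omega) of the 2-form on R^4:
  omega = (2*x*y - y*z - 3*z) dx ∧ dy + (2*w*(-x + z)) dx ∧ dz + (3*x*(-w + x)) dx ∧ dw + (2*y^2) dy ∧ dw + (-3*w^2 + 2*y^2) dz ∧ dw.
d(omega) = (-y - 3) dx ∧ dy ∧ dz + (-2*x + 2*z) dx ∧ dz ∧ dw + (4*y) dy ∧ dz ∧ dw

For a 2-form omega = sum_{i<j} g_{ij} dx_i ∧ dx_j, the exterior derivative is
  d(omega) = sum_{i<j} d(g_{ij}) ∧ dx_i ∧ dx_j = sum_{i<j, k} (∂g_{ij}/∂x_k) dx_k ∧ dx_i ∧ dx_j.
Expand each term, using dx_k ∧ dx_i ∧ dx_j = sgn(permutation) dx_{(a)} ∧ dx_{(b)} ∧ dx_{(c)} with (a < b < c) sorted:
  d(2*x*y - y*z - 3*z) includes (∂/∂z)(2*x*y - y*z - 3*z) dz = (-y - 3) dz, which multiplied by dx ∧ dy gives (-y - 3) dx ∧ dy ∧ dz
  d(2*w*(-x + z)) includes (∂/∂w)(2*w*(-x + z)) dw = (-2*x + 2*z) dw, which multiplied by dx ∧ dz gives (-2*x + 2*z) dx ∧ dz ∧ dw
  d(-3*w^2 + 2*y^2) includes (∂/∂y)(-3*w^2 + 2*y^2) dy = (4*y) dy, which multiplied by dz ∧ dw gives (4*y) dy ∧ dz ∧ dw
Collecting like 3-forms: d(omega) = (-y - 3) dx ∧ dy ∧ dz + (-2*x + 2*z) dx ∧ dz ∧ dw + (4*y) dy ∧ dz ∧ dw.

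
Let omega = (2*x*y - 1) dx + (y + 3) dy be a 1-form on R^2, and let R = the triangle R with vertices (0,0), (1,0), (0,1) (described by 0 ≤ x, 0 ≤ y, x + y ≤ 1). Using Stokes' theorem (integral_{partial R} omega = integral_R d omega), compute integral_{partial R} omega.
integral_(partial R) omega = -1/3

Stokes: integral_partial_R omega = integral_R d omega with d omega = (∂Q/∂x - ∂P/∂y) dx ∧ dy.
  ∂Q/∂x = 0
  ∂P/∂y = 2*x
  integrand = ∂Q/∂x - ∂P/∂y = -2*x.
Integrating over R: integral_0^1 integral_0^{1-x} (-2*x) dy dx = -1/3.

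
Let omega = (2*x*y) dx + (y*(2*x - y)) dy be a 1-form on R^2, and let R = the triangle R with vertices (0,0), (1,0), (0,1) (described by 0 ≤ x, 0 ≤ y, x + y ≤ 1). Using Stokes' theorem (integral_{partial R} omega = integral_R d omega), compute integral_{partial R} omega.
integral_(partial R) omega = 0

Stokes: integral_partial_R omega = integral_R d omega with d omega = (∂Q/∂x - ∂P/∂y) dx ∧ dy.
  ∂Q/∂x = 2*y
  ∂P/∂y = 2*x
  integrand = ∂Q/∂x - ∂P/∂y = -2*x + 2*y.
Integrating over R: integral_0^1 integral_0^{1-x} (-2*x + 2*y) dy dx = 0.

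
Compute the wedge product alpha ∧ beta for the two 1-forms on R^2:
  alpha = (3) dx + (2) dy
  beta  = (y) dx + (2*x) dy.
alpha ∧ beta = (6*x - 2*y) dx ∧ dy

Distribute the wedge, using dx_i ∧ dx_j = -dx_j ∧ dx_i and dx_i ∧ dx_i = 0. For each pair (i, j) with i < j, the coefficient of dx_i ∧ dx_j in alpha ∧ beta is (alpha_i * beta_j - alpha_j * beta_i). Collecting: alpha ∧ beta = (6*x - 2*y) dx ∧ dy.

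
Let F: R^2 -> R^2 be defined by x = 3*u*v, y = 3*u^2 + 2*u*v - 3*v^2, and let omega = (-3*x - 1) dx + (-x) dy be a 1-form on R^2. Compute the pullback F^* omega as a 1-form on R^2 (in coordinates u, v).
F^* omega = (3*v*(-6*u^2 - 11*u*v - 1)) du + (3*u*(-11*u*v + 6*v^2 - 1)) dv

Using F^*(f dg) = (f ∘ F) d(g ∘ F), substitute each coordinate x_i by F_i(u, v) in f_i, and replace dx_i by d F_i = (∂F_i/∂u) du + (∂F_i/∂v) dv.
  For the x component: f_1(F) = -9*u*v - 1; d F_1 = (3*v) du + (3*u) dv
  For the y component: f_2(F) = -3*u*v; d F_2 = (6*u + 2*v) du + (2*u - 6*v) dv
Combining and collecting du, dv coefficients:
  coeff of du: 3*v*(-6*u^2 - 11*u*v - 1)
  coeff of dv: 3*u*(-11*u*v + 6*v^2 - 1)
F^* omega = (3*v*(-6*u^2 - 11*u*v - 1)) du + (3*u*(-11*u*v + 6*v^2 - 1)) dv.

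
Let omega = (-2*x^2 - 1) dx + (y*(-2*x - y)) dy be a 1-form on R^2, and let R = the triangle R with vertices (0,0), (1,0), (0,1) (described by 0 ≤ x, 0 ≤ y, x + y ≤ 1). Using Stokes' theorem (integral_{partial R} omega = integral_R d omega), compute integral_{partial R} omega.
integral_(partial R) omega = -1/3

Stokes: integral_partial_R omega = integral_R d omega with d omega = (∂Q/∂x - ∂P/∂y) dx ∧ dy.
  ∂Q/∂x = -2*y
  ∂P/∂y = 0
  integrand = ∂Q/∂x - ∂P/∂y = -2*y.
Integrating over R: integral_0^1 integral_0^{1-x} (-2*y) dy dx = -1/3.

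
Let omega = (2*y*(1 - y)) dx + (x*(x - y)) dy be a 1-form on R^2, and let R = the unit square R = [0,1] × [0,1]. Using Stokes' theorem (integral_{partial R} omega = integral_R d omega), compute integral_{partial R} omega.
integral_(partial R) omega = 1/2

Stokes: integral_partial_R omega = integral_R d omega with d omega = (∂Q/∂x - ∂P/∂y) dx ∧ dy.
  ∂Q/∂x = 2*x - y
  ∂P/∂y = 2 - 4*y
  integrand = ∂Q/∂x - ∂P/∂y = 2*x + 3*y - 2.
Integrating over R: integral_0^1 integral_0^1 (2*x + 3*y - 2) dx dy = 1/2.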